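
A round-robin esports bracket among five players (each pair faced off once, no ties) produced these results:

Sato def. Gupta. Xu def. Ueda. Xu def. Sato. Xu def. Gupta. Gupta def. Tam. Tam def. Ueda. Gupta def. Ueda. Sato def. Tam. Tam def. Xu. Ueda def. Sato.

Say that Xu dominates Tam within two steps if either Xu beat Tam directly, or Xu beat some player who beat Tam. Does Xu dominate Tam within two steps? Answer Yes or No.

Xu did not beat Tam directly.
Xu beat Gupta, Sato, Ueda. Of those, Gupta beat Tam.

Yes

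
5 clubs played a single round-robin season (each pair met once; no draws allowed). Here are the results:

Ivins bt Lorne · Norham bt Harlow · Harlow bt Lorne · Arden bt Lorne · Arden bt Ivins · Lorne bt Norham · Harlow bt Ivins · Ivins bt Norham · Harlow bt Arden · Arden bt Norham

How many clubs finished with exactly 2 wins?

1

Win totals: Ivins 2, Lorne 1, Norham 1, Harlow 3, Arden 3.
Exactly 2: Ivins — 1 club.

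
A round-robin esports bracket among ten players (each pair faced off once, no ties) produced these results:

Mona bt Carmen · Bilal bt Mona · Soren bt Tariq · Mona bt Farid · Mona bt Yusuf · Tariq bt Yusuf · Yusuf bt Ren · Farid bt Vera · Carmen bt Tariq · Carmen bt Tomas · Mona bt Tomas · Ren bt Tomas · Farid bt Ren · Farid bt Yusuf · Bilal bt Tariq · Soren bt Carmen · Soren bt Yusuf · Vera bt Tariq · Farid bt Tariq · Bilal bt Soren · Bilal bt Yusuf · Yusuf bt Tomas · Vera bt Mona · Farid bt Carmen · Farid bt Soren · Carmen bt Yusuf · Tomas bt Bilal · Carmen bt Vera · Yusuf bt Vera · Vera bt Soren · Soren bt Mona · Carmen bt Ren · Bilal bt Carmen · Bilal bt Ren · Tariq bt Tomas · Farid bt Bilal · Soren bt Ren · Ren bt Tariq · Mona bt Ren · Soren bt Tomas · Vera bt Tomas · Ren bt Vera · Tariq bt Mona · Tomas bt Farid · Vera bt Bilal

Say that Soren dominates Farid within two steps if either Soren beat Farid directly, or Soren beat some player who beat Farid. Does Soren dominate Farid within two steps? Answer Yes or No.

Soren did not beat Farid directly.
Soren beat Tariq, Yusuf, Carmen, Tomas, Ren, Mona. Of those, Tomas beat Farid.

Yes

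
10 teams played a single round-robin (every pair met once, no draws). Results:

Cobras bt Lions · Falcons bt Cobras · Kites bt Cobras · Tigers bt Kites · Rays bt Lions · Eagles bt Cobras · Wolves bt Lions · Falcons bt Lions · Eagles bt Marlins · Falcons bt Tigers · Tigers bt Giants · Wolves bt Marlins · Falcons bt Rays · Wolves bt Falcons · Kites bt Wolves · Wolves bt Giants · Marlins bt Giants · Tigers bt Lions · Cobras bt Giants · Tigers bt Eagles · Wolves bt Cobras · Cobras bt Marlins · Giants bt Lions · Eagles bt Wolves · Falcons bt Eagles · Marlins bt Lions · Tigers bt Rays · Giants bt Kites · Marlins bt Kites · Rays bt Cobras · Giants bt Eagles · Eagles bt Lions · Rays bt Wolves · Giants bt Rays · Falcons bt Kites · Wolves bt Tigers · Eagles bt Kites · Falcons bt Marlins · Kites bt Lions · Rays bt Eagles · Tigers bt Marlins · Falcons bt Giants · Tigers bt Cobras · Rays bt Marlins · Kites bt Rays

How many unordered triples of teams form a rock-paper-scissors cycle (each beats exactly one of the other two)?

18

Win totals: Eagles 5, Rays 5, Marlins 3, Falcons 8, Wolves 6, Tigers 7, Lions 0, Giants 4, Cobras 3, Kites 4.
A team with w wins dominates both others in C(w,2) triples; summing gives 10 + 10 + 3 + 28 + 15 + 21 + 0 + 6 + 3 + 6 = 102 transitive triples.
Total triples C(10,3) = 120, so cyclic triples = 120 − 102 = 18.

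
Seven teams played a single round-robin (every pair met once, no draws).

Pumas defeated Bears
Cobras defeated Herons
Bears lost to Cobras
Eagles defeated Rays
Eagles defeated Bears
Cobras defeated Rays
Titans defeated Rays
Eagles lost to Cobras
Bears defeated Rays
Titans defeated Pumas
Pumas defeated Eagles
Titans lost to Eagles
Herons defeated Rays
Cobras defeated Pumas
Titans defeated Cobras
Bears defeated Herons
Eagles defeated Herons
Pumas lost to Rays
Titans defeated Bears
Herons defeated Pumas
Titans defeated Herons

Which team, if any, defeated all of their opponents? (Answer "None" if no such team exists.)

Highest win total is Titans with 5 (out of 6 possible).
Titans lost to Eagles, so no team went undefeated.

None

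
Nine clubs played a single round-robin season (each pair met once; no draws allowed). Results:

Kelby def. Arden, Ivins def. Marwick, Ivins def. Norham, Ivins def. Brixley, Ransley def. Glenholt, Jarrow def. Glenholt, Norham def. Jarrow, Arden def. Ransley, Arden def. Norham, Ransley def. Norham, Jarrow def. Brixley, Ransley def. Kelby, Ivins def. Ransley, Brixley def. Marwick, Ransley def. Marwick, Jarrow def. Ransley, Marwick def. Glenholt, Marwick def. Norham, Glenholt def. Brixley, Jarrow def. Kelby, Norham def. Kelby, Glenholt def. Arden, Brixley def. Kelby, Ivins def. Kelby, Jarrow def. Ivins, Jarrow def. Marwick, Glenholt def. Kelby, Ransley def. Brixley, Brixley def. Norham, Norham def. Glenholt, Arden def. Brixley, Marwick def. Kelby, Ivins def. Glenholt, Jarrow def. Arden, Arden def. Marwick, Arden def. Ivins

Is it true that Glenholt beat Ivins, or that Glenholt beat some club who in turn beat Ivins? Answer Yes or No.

Yes

Glenholt did not beat Ivins directly.
Glenholt beat Kelby, Arden, Brixley. Of those, Arden beat Ivins.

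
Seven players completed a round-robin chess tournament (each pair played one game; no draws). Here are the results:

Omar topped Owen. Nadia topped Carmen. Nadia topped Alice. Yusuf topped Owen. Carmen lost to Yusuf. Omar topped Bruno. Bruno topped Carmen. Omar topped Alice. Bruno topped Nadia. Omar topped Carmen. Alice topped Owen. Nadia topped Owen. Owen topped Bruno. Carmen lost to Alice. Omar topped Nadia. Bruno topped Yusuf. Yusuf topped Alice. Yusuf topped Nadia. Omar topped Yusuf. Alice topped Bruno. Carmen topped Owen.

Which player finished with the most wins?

Win totals: Nadia 3, Alice 3, Owen 1, Yusuf 4, Carmen 1, Omar 6, Bruno 3.
Omar leads with 6 wins (next highest: 4).

Omar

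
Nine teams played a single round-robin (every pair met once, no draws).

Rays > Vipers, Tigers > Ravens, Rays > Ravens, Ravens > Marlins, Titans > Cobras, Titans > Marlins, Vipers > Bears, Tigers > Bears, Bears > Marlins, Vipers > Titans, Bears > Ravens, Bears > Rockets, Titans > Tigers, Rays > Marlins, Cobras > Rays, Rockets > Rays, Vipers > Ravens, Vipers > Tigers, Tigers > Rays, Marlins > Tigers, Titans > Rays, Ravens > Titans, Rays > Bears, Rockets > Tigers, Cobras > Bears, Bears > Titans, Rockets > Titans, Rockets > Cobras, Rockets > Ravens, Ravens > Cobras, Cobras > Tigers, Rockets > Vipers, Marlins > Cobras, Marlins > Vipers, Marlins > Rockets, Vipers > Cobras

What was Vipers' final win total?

Vipers' results: beat Tigers, Titans, Ravens, Cobras, Bears; lost to Marlins, Rockets, Rays.
That is 5 wins.

5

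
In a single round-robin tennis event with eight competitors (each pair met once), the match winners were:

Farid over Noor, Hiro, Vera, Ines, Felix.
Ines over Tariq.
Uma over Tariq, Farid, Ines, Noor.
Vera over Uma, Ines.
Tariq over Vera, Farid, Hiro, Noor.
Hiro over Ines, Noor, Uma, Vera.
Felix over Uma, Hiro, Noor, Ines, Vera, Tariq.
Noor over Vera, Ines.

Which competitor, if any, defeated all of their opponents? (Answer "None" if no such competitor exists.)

None

Highest win total is Felix with 6 (out of 7 possible).
Felix lost to Farid, so no competitor went undefeated.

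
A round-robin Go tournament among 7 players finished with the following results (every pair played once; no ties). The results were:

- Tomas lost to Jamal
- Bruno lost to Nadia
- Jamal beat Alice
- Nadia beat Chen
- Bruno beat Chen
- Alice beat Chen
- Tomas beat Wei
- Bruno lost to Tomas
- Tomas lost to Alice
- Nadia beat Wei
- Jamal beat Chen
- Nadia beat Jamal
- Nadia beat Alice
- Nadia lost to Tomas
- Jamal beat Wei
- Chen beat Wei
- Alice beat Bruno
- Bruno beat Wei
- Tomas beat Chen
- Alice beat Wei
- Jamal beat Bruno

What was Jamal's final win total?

Jamal's results: beat Alice, Chen, Bruno, Tomas, Wei; lost to Nadia.
That is 5 wins.

5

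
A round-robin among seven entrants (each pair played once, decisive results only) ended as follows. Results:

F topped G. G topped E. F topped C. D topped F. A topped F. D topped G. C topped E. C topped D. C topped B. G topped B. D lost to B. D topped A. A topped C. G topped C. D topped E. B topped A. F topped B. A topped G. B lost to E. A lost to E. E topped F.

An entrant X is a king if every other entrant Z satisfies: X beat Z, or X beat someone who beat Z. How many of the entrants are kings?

7

A reaches everyone (king).
B reaches everyone (king).
C reaches everyone (king).
D reaches everyone (king).
E reaches everyone (king).
F reaches everyone (king).
G reaches everyone (king).
Kings: A, B, C, D, E, F, G — 7.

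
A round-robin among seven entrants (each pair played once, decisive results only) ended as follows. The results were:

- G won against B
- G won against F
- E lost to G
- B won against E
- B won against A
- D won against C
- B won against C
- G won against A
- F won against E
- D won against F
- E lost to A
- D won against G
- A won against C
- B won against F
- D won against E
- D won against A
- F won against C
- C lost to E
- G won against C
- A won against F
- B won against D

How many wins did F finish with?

F's results: beat C, E; lost to A, B, D, G.
That is 2 wins.

2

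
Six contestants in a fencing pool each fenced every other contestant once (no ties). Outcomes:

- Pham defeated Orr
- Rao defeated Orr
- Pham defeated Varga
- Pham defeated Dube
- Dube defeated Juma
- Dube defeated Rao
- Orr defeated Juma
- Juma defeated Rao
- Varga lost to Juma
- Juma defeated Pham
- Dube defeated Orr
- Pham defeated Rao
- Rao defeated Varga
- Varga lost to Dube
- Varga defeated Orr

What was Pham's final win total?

Pham's results: beat Orr, Varga, Dube, Rao; lost to Juma.
That is 4 wins.

4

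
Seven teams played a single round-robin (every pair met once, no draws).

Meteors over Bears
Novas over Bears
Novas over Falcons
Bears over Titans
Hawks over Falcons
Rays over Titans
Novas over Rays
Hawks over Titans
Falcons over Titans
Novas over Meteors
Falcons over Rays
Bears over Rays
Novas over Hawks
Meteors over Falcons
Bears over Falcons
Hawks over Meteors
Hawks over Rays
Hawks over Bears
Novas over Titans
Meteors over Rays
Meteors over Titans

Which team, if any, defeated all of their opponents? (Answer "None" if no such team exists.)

Novas

Novas has 6 wins out of 6 opponents — a perfect record.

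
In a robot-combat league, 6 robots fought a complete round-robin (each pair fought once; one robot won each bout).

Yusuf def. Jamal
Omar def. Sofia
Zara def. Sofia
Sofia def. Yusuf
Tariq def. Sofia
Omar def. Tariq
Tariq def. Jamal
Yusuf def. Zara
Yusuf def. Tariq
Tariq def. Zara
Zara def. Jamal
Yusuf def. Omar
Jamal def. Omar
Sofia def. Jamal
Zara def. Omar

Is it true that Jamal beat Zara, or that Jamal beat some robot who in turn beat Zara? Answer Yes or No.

No

Jamal did not beat Zara directly.
Jamal beat Omar, but each of them lost to Zara. No two-step path.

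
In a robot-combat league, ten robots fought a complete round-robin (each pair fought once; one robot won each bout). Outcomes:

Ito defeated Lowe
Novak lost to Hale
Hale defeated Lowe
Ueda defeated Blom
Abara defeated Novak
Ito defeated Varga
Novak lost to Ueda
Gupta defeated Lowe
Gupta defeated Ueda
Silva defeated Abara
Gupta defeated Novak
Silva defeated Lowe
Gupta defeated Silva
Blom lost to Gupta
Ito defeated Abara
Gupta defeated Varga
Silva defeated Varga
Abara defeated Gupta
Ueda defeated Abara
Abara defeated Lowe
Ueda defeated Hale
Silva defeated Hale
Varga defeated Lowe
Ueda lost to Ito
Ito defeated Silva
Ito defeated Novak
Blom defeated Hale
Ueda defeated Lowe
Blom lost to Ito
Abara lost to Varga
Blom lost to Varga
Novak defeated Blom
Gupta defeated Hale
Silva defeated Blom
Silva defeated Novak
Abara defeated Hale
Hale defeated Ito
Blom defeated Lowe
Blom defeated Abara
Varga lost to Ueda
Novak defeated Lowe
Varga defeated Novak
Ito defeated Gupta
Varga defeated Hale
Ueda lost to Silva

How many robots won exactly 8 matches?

Win totals: Lowe 0, Hale 3, Novak 2, Abara 4, Silva 7, Varga 5, Ueda 6, Gupta 7, Blom 3, Ito 8.
Exactly 8: Ito — 1 robot.

1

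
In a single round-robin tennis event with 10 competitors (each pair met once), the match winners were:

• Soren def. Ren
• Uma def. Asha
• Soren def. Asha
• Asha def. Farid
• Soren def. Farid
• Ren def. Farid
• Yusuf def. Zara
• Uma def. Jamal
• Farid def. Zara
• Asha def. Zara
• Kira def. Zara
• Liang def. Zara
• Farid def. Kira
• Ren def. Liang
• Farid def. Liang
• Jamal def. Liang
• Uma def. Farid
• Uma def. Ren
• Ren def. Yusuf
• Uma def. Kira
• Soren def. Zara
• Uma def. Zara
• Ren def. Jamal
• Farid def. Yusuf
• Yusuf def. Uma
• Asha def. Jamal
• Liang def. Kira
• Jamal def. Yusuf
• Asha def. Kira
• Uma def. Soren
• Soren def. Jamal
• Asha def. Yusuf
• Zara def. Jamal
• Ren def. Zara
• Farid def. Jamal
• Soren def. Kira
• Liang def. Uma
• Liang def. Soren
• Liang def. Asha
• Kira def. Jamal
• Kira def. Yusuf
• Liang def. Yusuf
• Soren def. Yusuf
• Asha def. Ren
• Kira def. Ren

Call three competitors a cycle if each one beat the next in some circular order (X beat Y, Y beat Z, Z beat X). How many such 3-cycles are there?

Win totals: Ren 5, Zara 1, Jamal 2, Soren 7, Kira 4, Liang 6, Uma 7, Yusuf 2, Farid 5, Asha 6.
A competitor with w wins dominates both others in C(w,2) triples; summing gives 10 + 0 + 1 + 21 + 6 + 15 + 21 + 1 + 10 + 15 = 100 transitive triples.
Total triples C(10,3) = 120, so cyclic triples = 120 − 100 = 20.

20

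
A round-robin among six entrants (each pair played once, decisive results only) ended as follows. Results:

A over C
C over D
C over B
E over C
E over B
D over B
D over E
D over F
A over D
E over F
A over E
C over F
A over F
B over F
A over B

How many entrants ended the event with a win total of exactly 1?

Win totals: A 5, B 1, C 3, D 3, E 3, F 0.
Exactly 1: B — 1 entrant.

1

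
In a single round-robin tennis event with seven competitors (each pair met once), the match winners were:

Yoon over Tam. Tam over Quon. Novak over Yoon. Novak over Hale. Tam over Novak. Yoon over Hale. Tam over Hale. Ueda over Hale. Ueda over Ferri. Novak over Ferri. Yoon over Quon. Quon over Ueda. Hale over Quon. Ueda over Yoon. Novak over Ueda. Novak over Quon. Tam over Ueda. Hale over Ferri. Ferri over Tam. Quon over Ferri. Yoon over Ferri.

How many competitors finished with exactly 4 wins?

Win totals: Ferri 1, Ueda 3, Hale 2, Quon 2, Yoon 4, Tam 4, Novak 5.
Exactly 4: Yoon, Tam — 2 competitors.

2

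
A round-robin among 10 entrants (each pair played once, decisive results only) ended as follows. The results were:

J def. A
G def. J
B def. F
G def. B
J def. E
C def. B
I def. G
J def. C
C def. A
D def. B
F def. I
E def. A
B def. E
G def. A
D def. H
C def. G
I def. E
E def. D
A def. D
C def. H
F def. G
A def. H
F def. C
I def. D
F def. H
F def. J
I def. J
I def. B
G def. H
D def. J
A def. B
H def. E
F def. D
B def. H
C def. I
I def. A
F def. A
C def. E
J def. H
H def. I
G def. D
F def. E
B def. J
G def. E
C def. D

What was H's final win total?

2

H's results: beat E, I; lost to A, B, C, D, F, G, J.
That is 2 wins.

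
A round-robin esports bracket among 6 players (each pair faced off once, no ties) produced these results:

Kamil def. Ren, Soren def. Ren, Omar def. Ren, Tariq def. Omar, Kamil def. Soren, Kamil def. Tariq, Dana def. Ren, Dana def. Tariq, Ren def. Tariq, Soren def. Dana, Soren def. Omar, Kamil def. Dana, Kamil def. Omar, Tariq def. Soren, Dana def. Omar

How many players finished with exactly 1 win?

2

Win totals: Tariq 2, Kamil 5, Omar 1, Ren 1, Soren 3, Dana 3.
Exactly 1: Omar, Ren — 2 players.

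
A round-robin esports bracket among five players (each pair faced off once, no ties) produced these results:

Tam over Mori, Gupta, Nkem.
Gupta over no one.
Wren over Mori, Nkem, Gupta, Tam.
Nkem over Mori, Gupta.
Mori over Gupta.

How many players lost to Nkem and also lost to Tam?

2

Nkem beat: Gupta, Mori.
Tam beat: Gupta, Mori, Nkem.
Both beat: Gupta, Mori — 2.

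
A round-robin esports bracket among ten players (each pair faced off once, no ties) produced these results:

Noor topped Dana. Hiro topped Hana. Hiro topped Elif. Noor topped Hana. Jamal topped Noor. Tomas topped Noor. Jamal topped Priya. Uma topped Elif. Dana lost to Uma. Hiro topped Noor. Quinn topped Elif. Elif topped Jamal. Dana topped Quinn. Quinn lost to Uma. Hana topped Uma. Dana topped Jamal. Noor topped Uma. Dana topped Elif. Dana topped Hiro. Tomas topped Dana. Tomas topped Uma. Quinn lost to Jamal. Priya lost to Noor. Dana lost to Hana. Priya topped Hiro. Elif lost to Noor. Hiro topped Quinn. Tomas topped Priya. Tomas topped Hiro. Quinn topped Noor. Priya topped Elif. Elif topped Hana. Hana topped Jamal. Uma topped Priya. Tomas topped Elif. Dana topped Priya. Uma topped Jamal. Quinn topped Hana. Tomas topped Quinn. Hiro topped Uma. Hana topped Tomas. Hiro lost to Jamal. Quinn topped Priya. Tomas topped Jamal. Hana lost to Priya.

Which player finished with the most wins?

Win totals: Quinn 4, Tomas 8, Jamal 4, Elif 2, Hana 4, Noor 5, Hiro 5, Uma 5, Dana 5, Priya 3.
Tomas leads with 8 wins (next highest: 5).

Tomas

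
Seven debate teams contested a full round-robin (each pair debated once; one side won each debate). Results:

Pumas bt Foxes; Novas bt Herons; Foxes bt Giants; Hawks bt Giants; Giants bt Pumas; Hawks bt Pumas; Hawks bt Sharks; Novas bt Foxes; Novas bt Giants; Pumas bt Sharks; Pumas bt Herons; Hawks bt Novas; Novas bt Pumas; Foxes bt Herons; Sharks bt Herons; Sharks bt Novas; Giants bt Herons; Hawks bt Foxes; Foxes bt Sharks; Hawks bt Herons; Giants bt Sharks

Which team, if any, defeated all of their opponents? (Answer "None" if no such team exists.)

Hawks

Hawks has 6 wins out of 6 opponents — a perfect record.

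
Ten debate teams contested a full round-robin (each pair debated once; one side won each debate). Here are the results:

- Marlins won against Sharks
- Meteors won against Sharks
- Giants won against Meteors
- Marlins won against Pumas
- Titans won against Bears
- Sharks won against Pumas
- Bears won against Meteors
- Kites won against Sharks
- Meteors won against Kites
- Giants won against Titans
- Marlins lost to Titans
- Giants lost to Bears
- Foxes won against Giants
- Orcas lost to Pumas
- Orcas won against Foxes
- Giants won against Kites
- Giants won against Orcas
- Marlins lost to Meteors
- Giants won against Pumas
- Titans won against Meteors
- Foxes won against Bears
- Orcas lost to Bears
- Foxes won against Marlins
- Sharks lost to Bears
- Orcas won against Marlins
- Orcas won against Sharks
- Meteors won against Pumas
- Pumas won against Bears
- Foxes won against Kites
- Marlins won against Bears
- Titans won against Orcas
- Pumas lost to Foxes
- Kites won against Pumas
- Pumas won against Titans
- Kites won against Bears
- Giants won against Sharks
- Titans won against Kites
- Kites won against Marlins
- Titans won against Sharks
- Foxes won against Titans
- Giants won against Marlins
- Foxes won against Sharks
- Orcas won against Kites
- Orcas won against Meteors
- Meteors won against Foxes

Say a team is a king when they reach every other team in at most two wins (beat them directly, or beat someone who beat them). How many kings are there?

7

Kites cannot reach Foxes in two steps.
Pumas reaches everyone (king).
Meteors reaches everyone (king).
Orcas reaches everyone (king).
Bears reaches everyone (king).
Foxes reaches everyone (king).
Titans reaches everyone (king).
Marlins cannot reach Kites, Foxes in two steps.
Sharks cannot reach Kites, Meteors, Foxes, Marlins, Giants in two steps.
Giants reaches everyone (king).
Kings: Pumas, Meteors, Orcas, Bears, Foxes, Titans, Giants — 7.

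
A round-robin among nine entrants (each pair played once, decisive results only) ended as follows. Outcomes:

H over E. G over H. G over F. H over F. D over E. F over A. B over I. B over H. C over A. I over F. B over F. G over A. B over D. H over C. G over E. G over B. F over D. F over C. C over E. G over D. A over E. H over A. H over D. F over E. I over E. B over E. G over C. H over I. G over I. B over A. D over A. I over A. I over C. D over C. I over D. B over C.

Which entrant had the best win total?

G

Win totals: A 1, B 7, C 2, D 3, E 0, F 4, G 8, H 6, I 5.
G leads with 8 wins (next highest: 7).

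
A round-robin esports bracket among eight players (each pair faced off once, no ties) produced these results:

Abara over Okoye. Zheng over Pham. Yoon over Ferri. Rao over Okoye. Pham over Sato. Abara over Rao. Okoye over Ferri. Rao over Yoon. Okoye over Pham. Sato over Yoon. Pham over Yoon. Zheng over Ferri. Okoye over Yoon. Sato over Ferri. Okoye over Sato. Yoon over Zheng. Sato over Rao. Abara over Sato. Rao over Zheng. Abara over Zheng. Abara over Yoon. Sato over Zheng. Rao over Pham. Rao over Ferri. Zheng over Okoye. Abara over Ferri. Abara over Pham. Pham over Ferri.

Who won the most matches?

Win totals: Zheng 3, Yoon 2, Sato 4, Pham 3, Okoye 4, Rao 5, Abara 7, Ferri 0.
Abara leads with 7 wins (next highest: 5).

Abara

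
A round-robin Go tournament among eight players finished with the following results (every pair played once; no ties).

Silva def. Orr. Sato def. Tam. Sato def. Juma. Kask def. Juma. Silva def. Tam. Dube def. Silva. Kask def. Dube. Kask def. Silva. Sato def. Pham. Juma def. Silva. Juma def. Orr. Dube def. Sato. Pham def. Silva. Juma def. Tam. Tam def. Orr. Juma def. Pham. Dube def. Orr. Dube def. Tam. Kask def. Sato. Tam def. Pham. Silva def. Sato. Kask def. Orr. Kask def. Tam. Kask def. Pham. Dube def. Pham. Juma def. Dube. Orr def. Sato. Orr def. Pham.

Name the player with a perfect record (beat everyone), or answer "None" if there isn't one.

Kask has 7 wins out of 7 opponents — a perfect record.

Kask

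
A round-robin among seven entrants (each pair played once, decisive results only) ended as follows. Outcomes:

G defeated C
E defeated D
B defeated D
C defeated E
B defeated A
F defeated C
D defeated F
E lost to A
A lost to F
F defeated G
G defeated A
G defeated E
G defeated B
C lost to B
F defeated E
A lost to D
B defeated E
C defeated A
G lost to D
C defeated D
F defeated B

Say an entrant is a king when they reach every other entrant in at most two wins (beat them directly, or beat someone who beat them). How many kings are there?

A cannot reach B, C, F, G in two steps.
B reaches everyone (king).
C cannot reach B in two steps.
D reaches everyone (king).
E cannot reach B, C in two steps.
F reaches everyone (king).
G cannot reach F in two steps.
Kings: B, D, F — 3.

3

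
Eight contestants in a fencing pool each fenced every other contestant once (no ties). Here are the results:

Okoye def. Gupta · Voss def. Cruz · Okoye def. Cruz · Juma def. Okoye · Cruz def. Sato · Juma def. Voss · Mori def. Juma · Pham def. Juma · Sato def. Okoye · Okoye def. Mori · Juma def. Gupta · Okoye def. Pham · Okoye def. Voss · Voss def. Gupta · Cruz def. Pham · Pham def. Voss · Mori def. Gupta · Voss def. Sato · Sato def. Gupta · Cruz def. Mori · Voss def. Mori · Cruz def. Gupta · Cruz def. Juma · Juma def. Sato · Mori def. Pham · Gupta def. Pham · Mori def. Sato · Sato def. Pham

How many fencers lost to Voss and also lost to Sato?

1

Voss beat: Gupta, Cruz, Sato, Mori.
Sato beat: Gupta, Okoye, Pham.
Both beat: Gupta — 1.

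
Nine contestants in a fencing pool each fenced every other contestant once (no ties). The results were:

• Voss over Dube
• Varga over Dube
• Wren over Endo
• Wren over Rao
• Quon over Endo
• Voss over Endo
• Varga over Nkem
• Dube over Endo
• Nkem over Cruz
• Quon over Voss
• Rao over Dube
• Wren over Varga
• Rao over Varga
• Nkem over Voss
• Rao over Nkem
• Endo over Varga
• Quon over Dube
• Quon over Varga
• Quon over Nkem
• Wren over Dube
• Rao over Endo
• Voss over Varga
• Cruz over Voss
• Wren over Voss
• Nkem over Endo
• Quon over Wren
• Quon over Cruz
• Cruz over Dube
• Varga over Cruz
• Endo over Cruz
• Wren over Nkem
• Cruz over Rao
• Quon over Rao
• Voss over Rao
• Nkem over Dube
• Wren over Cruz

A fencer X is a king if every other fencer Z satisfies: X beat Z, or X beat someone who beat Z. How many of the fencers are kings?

1

Dube cannot reach Quon, Wren, Voss, Nkem, Rao in two steps.
Endo cannot reach Quon, Wren in two steps.
Cruz cannot reach Quon, Wren in two steps.
Quon reaches everyone (king).
Wren cannot reach Quon in two steps.
Voss cannot reach Quon, Wren in two steps.
Nkem cannot reach Quon, Wren in two steps.
Rao cannot reach Quon, Wren in two steps.
Varga cannot reach Quon, Wren in two steps.
Kings: Quon — 1.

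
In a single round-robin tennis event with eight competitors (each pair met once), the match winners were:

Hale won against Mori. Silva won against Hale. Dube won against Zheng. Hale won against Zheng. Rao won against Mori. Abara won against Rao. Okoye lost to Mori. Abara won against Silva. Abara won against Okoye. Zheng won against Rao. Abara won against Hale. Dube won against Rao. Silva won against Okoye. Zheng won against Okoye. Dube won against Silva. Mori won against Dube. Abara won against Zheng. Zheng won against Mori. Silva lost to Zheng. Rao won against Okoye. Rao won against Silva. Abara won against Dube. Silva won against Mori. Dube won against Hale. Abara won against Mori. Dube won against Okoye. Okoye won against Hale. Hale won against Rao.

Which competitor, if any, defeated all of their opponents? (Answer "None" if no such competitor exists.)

Abara has 7 wins out of 7 opponents — a perfect record.

Abara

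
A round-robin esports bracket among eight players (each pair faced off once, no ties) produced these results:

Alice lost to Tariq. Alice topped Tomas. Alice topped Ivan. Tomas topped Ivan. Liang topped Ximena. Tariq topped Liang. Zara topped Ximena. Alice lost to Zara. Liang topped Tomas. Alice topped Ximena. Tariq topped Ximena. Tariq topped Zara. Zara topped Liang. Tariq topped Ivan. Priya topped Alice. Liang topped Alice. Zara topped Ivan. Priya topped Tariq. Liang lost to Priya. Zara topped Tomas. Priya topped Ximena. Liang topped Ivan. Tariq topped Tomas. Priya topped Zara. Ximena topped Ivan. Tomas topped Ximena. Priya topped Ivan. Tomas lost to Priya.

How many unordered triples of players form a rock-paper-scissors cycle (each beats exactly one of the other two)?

Win totals: Priya 7, Zara 5, Ximena 1, Tariq 6, Liang 4, Alice 3, Ivan 0, Tomas 2.
A player with w wins dominates both others in C(w,2) triples; summing gives 21 + 10 + 0 + 15 + 6 + 3 + 0 + 1 = 56 transitive triples.
Total triples C(8,3) = 56, so cyclic triples = 56 − 56 = 0.

0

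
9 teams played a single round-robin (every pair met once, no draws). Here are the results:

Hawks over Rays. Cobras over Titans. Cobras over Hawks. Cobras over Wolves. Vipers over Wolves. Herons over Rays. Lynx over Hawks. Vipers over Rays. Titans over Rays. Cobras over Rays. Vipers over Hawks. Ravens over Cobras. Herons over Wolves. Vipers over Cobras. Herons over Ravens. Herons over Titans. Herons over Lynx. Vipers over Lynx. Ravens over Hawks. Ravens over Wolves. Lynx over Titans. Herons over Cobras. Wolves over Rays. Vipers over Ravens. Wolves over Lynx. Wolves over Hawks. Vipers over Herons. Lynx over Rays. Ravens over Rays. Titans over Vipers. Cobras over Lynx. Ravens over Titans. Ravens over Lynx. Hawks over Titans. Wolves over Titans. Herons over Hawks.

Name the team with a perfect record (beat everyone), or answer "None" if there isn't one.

Highest win total is Vipers with 7 (out of 8 possible).
Vipers lost to Titans, so no team went undefeated.

None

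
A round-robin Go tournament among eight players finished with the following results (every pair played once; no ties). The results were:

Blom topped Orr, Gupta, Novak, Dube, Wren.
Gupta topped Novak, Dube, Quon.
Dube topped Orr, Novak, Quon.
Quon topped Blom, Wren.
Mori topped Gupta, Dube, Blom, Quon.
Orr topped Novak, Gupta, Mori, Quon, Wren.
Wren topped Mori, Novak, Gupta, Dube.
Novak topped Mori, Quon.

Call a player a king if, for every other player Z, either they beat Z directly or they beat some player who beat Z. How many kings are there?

Wren reaches everyone (king).
Dube reaches everyone (king).
Blom reaches everyone (king).
Quon reaches everyone (king).
Mori reaches everyone (king).
Novak cannot reach Orr in two steps.
Orr reaches everyone (king).
Gupta reaches everyone (king).
Kings: Wren, Dube, Blom, Quon, Mori, Orr, Gupta — 7.

7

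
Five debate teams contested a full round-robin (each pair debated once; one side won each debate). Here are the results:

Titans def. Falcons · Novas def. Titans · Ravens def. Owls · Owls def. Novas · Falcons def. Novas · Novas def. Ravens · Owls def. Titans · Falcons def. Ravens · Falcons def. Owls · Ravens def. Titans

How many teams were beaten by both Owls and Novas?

1

Owls beat: Novas, Titans.
Novas beat: Ravens, Titans.
Both beat: Titans — 1.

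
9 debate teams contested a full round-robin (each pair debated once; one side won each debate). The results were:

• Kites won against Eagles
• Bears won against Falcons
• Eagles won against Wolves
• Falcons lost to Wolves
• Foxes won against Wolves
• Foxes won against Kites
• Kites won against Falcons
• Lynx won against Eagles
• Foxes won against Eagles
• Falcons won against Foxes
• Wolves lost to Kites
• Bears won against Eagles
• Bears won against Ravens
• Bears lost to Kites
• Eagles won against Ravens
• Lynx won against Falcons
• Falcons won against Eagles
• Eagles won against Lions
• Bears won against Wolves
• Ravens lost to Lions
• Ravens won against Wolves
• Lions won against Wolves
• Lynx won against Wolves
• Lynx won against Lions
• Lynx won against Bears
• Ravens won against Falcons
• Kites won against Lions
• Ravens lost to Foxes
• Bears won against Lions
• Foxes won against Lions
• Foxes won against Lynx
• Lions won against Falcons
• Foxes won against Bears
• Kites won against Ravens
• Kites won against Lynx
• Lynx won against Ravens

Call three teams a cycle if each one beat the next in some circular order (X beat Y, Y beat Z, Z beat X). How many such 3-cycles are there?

Win totals: Ravens 2, Falcons 2, Wolves 1, Bears 5, Kites 7, Foxes 7, Lynx 6, Eagles 3, Lions 3.
A team with w wins dominates both others in C(w,2) triples; summing gives 1 + 1 + 0 + 10 + 21 + 21 + 15 + 3 + 3 = 75 transitive triples.
Total triples C(9,3) = 84, so cyclic triples = 84 − 75 = 9.

9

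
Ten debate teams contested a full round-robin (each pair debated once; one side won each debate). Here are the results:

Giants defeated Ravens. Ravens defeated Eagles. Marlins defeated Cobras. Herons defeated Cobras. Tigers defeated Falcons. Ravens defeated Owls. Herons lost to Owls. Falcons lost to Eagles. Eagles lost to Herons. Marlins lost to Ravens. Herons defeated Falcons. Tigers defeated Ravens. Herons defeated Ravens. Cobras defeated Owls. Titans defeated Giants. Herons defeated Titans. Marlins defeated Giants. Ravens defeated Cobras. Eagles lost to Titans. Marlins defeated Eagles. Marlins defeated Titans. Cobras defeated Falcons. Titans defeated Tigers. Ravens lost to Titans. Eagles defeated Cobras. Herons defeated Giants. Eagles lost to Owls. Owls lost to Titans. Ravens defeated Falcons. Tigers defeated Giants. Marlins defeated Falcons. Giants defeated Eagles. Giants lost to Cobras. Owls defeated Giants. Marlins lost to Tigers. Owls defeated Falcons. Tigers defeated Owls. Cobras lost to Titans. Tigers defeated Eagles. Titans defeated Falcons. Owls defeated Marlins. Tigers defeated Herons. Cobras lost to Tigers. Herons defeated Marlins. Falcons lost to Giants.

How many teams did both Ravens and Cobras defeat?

2

Ravens beat: Falcons, Owls, Marlins, Eagles, Cobras.
Cobras beat: Falcons, Owls, Giants.
Both beat: Falcons, Owls — 2.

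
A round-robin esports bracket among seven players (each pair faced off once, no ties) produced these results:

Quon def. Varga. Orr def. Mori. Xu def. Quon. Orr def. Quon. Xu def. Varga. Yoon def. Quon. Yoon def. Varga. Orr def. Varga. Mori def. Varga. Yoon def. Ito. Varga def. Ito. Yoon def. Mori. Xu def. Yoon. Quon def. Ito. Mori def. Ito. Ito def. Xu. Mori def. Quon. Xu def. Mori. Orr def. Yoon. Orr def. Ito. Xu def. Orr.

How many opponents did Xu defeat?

Xu's results: beat Yoon, Mori, Quon, Varga, Orr; lost to Ito.
That is 5 wins.

5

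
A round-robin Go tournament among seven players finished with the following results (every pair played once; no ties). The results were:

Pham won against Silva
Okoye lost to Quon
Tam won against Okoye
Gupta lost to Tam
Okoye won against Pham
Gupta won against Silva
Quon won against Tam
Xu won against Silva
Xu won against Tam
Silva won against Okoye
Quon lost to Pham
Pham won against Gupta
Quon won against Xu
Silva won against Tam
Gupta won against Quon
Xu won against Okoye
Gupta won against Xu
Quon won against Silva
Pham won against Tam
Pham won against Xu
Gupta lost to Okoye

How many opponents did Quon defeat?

4

Quon's results: beat Tam, Silva, Okoye, Xu; lost to Gupta, Pham.
That is 4 wins.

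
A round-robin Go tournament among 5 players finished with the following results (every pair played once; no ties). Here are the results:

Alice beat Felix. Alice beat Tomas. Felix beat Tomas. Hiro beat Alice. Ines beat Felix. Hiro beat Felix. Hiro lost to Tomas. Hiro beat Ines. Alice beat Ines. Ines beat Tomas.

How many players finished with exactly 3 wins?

Win totals: Felix 1, Alice 3, Tomas 1, Hiro 3, Ines 2.
Exactly 3: Alice, Hiro — 2 players.

2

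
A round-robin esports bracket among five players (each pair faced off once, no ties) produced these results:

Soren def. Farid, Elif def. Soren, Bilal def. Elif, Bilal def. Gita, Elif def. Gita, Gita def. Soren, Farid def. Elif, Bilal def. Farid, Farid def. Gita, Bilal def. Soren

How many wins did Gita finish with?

Gita's results: beat Soren; lost to Bilal, Farid, Elif.
That is 1 win.

1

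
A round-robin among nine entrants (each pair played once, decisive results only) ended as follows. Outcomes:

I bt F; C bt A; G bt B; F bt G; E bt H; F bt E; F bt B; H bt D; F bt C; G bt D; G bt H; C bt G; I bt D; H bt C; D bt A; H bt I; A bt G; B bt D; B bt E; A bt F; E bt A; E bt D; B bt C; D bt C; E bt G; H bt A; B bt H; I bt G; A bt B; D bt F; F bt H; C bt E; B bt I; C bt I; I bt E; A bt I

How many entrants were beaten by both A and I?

A beat: B, F, G, I.
I beat: D, E, F, G.
Both beat: F, G — 2.

2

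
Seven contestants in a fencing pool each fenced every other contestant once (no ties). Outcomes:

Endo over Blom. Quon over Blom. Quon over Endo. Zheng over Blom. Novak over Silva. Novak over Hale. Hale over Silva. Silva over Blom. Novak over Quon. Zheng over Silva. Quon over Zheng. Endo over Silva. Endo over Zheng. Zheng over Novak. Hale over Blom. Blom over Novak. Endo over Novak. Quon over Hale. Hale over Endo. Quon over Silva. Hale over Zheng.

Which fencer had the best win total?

Quon

Win totals: Silva 1, Hale 4, Zheng 3, Novak 3, Endo 4, Blom 1, Quon 5.
Quon leads with 5 wins (next highest: 4).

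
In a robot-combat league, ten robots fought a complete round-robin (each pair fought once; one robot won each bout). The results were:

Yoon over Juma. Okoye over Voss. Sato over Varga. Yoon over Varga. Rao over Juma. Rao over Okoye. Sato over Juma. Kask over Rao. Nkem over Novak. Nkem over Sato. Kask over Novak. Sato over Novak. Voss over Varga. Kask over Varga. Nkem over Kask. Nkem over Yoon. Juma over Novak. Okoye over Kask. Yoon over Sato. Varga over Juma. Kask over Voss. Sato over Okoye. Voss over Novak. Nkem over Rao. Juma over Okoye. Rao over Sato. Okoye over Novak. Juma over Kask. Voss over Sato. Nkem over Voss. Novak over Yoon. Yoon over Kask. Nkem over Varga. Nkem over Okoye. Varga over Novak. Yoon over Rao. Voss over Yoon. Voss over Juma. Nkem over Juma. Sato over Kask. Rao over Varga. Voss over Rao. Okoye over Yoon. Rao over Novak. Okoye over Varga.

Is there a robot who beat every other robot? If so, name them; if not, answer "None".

Nkem has 9 wins out of 9 opponents — a perfect record.

Nkem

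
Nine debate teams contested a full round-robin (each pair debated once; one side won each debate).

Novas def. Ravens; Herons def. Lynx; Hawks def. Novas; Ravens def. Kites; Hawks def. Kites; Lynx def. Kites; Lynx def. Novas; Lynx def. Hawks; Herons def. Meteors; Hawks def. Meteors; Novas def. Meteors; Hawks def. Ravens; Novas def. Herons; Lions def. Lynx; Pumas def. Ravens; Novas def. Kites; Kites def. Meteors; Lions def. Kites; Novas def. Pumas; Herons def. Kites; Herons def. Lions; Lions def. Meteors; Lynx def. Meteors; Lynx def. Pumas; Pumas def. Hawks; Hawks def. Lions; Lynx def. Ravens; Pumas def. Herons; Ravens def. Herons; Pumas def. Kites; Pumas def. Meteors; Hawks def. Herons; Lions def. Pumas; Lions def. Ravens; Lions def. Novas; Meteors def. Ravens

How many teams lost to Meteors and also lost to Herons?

0

Meteors beat: Ravens.
Herons beat: Kites, Meteors, Lynx, Lions.
No one was beaten by both.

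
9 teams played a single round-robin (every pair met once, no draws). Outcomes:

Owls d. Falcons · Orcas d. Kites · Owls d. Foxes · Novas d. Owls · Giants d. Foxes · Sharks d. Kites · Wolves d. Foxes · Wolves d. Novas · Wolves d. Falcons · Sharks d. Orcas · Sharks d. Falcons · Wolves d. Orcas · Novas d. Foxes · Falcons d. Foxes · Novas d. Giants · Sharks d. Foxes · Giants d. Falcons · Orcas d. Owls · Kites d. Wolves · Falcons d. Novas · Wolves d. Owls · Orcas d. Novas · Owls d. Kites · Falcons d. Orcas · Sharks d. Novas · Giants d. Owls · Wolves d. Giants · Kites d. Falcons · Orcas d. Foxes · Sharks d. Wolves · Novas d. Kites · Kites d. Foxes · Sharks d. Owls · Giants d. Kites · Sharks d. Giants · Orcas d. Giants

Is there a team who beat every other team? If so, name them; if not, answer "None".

Sharks

Sharks has 8 wins out of 8 opponents — a perfect record.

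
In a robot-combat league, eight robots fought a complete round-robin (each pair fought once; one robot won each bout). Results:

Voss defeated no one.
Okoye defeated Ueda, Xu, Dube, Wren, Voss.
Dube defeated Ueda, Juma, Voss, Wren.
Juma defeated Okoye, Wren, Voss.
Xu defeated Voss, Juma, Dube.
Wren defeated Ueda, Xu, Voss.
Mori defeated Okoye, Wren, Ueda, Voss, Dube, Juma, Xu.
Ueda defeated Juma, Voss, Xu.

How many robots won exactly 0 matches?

Win totals: Ueda 3, Wren 3, Dube 4, Xu 3, Okoye 5, Voss 0, Mori 7, Juma 3.
Exactly 0: Voss — 1 robot.

1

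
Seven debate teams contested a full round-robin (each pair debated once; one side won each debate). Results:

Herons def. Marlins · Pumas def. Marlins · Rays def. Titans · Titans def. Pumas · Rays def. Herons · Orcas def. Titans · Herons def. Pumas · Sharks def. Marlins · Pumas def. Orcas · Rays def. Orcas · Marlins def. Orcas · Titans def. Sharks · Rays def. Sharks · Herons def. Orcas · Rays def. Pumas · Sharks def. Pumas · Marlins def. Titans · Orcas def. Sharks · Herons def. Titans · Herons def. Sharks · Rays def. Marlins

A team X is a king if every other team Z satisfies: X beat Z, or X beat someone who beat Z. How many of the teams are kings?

Marlins cannot reach Herons, Rays in two steps.
Titans cannot reach Herons, Rays in two steps.
Orcas cannot reach Herons, Rays in two steps.
Herons cannot reach Rays in two steps.
Sharks cannot reach Herons, Rays in two steps.
Pumas cannot reach Herons, Rays in two steps.
Rays reaches everyone (king).
Kings: Rays — 1.

1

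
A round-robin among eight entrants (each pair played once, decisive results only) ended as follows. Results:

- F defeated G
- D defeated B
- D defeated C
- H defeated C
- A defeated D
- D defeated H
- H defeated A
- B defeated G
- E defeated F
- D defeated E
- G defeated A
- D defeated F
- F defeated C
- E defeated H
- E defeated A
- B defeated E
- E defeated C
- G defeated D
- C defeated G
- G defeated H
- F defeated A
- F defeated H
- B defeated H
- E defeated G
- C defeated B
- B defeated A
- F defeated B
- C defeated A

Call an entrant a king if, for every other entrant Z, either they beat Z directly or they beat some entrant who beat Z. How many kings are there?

A cannot reach G in two steps.
B reaches everyone (king).
C cannot reach F in two steps.
D reaches everyone (king).
E reaches everyone (king).
F reaches everyone (king).
G reaches everyone (king).
H cannot reach E, F in two steps.
Kings: B, D, E, F, G — 5.

5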